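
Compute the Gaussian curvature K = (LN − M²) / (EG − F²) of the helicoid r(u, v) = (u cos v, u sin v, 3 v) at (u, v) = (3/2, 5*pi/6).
K = -16/225

Coefficients of the first fundamental form: E = 1, F = 0, G = u^2 + 9.
Coefficients of the second fundamental form: L = 0, M = -3/sqrt(u^2 + 9), N = 0.
Assemble K = (LN − M²)/(EG − F²) = -9/(u^2 + 9)^2. At (u, v) = (3/2, 5*pi/6): K = -16/225.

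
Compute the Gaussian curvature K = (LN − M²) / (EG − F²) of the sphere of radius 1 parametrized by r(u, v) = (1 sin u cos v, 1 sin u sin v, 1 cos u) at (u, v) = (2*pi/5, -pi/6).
K = 1

Coefficients of the first fundamental form: E = 1, F = 0, G = sin(u)^2.
Coefficients of the second fundamental form: L = -sin(u)/Abs(sin(u)), M = 0, N = -sin(u)^3/Abs(sin(u)).
Assemble K = (LN − M²)/(EG − F²) = 1. At (u, v) = (2*pi/5, -pi/6): K = 1.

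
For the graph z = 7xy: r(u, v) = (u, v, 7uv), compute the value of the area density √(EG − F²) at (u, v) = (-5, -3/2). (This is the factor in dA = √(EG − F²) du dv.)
√(EG − F²)|_{(-5, -3/2)} = sqrt(5345)/2

E = 49*v^2 + 1, F = 49*u*v, G = 49*u^2 + 1, so EG − F² = 49*u^2 + 49*v^2 + 1. Taking the positive square root: √(EG − F²) = sqrt(49*u^2 + 49*v^2 + 1). At (u, v) = (-5, -3/2): sqrt(5345)/2.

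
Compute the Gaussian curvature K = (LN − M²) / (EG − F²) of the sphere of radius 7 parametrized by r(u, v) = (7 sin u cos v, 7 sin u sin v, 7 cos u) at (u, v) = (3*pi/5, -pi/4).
K = 1/49

Coefficients of the first fundamental form: E = 49, F = 0, G = 49*sin(u)^2.
Coefficients of the second fundamental form: L = -7*sin(u)/Abs(sin(u)), M = 0, N = -7*sin(u)^3/Abs(sin(u)).
Assemble K = (LN − M²)/(EG − F²) = 1/49. At (u, v) = (3*pi/5, -pi/4): K = 1/49.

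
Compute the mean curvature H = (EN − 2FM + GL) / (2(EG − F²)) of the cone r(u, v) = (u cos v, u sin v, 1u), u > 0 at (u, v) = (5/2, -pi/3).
H = sqrt(2)/10

With E = 2, F = 0, G = u^2, L = 0, M = 0, N = sqrt(2)*u^2/(2*Abs(u)), assemble
  H = (EN − 2FM + GL) / (2(EG − F²)) = sqrt(2)/(4*Abs(u)).
At (u, v) = (5/2, -pi/3): H = sqrt(2)/10.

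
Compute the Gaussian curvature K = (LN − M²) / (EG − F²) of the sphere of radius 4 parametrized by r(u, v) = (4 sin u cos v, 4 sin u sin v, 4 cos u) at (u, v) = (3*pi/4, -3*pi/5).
K = 1/16

Coefficients of the first fundamental form: E = 16, F = 0, G = 16*sin(u)^2.
Coefficients of the second fundamental form: L = -4*sin(u)/Abs(sin(u)), M = 0, N = -4*sin(u)^3/Abs(sin(u)).
Assemble K = (LN − M²)/(EG − F²) = 1/16. At (u, v) = (3*pi/4, -3*pi/5): K = 1/16.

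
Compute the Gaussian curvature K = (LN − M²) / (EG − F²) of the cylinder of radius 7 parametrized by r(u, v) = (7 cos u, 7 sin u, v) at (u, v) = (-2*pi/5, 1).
K = 0

Coefficients of the first fundamental form: E = 49, F = 0, G = 1.
Coefficients of the second fundamental form: L = -7, M = 0, N = 0.
Assemble K = (LN − M²)/(EG − F²) = 0. At (u, v) = (-2*pi/5, 1): K = 0.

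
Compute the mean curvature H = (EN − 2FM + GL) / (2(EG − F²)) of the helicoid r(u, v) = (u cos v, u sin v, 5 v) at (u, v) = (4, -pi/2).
H = 0

With E = 1, F = 0, G = u^2 + 25, L = 0, M = -5/sqrt(u^2 + 25), N = 0, assemble
  H = (EN − 2FM + GL) / (2(EG − F²)) = 0.
At (u, v) = (4, -pi/2): H = 0.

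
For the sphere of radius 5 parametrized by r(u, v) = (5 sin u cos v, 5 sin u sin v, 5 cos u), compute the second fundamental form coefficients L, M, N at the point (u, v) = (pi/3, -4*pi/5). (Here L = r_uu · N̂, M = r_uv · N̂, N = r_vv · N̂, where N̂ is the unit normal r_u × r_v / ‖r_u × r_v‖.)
L = -5;  M = 0;  N = -15/4

Compute the unit normal N̂(u, v) = (sin(u)^2*cos(v)/Abs(sin(u)), sin(u)^2*sin(v)/Abs(sin(u)), sin(2*u)/(2*Abs(sin(u)))), and the second partials r_uu, r_uv, r_vv. Take dot products:
  L(u, v) = r_uu · N̂ = -5*sin(u)/Abs(sin(u)),
  M(u, v) = r_uv · N̂ = 0,
  N(u, v) = r_vv · N̂ = -5*sin(u)^3/Abs(sin(u)).
Evaluating at (u, v) = (pi/3, -4*pi/5):
  L = -5, M = 0, N = -15/4.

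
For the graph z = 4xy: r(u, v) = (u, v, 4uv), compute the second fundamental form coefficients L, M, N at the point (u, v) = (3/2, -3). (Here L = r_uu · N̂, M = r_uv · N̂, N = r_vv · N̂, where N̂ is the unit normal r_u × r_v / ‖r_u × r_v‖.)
L = 0;  M = 4*sqrt(181)/181;  N = 0

Compute the unit normal N̂(u, v) = (-4*v/sqrt(16*u^2 + 16*v^2 + 1), -4*u/sqrt(16*u^2 + 16*v^2 + 1), 1/sqrt(16*u^2 + 16*v^2 + 1)), and the second partials r_uu, r_uv, r_vv. Take dot products:
  L(u, v) = r_uu · N̂ = 0,
  M(u, v) = r_uv · N̂ = 4/sqrt(16*u^2 + 16*v^2 + 1),
  N(u, v) = r_vv · N̂ = 0.
Evaluating at (u, v) = (3/2, -3):
  L = 0, M = 4*sqrt(181)/181, N = 0.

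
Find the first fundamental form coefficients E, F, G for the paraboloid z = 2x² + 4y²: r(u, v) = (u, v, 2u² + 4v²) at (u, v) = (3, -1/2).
E = 145;  F = -48;  G = 17

Partials: r_u = (1, 0, 4*u), r_v = (0, 1, 8*v). As functions of (u, v):
  E = r_u · r_u = 16*u^2 + 1,
  F = r_u · r_v = 32*u*v,
  G = r_v · r_v = 64*v^2 + 1.
Evaluating at (u, v) = (3, -1/2): E = 145, F = -48, G = 17.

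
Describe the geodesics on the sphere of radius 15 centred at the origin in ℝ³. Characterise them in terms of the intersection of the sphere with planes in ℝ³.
Geodesics on the sphere of radius 15 are great circles — circles of radius 15 obtained as the intersection of the sphere with planes through the origin (the centre of the sphere).

A curve α(t) of nonzero constant speed on the sphere of radius 15 is a geodesic iff its acceleration α̈ is everywhere normal to the surface, i.e. parallel to the radial vector α(t). Then d/dt(α × α̇) = α̇ × α̇ + α × α̈ = 0, so α × α̇ is a constant vector n ≠ 0 and α(t) · n = 0 for all t: α lies in the plane through the origin with normal n. The intersection of that plane with the sphere is a circle of radius 15 (a great circle). Conversely, a great circle traversed at constant speed has centripetal acceleration pointing at the origin, hence normal to the sphere, so every great circle is a geodesic.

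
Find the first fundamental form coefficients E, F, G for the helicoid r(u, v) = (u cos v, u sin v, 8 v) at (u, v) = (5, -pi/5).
E = 1;  F = 0;  G = 89

Partials: r_u = (cos(v), sin(v), 0), r_v = (-u*sin(v), u*cos(v), 8). As functions of (u, v):
  E = r_u · r_u = 1,
  F = r_u · r_v = 0,
  G = r_v · r_v = u^2 + 64.
Evaluating at (u, v) = (5, -pi/5): E = 1, F = 0, G = 89.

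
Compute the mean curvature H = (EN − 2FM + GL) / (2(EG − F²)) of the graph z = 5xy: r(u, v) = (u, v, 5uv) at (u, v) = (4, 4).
H = -2000*sqrt(89)/213867

With E = 25*v^2 + 1, F = 25*u*v, G = 25*u^2 + 1, L = 0, M = 5/sqrt(25*u^2 + 25*v^2 + 1), N = 0, assemble
  H = (EN − 2FM + GL) / (2(EG − F²)) = -125*u*v/(25*u^2 + 25*v^2 + 1)^(3/2).
At (u, v) = (4, 4): H = -2000*sqrt(89)/213867.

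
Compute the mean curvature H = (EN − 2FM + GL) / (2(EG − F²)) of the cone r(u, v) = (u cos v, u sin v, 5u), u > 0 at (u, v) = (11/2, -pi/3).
H = 5*sqrt(26)/286

With E = 26, F = 0, G = u^2, L = 0, M = 0, N = 5*sqrt(26)*u^2/(26*Abs(u)), assemble
  H = (EN − 2FM + GL) / (2(EG − F²)) = 5*sqrt(26)/(52*Abs(u)).
At (u, v) = (11/2, -pi/3): H = 5*sqrt(26)/286.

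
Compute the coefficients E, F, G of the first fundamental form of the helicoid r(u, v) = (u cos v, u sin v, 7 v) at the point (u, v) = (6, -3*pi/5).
E = 1;  F = 0;  G = 85

Partials: r_u = (cos(v), sin(v), 0), r_v = (-u*sin(v), u*cos(v), 7). As functions of (u, v):
  E = r_u · r_u = 1,
  F = r_u · r_v = 0,
  G = r_v · r_v = u^2 + 49.
Evaluating at (u, v) = (6, -3*pi/5): E = 1, F = 0, G = 85.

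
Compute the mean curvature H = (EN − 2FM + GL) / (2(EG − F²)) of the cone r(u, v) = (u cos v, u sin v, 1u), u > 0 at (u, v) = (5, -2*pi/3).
H = sqrt(2)/20

With E = 2, F = 0, G = u^2, L = 0, M = 0, N = sqrt(2)*u^2/(2*Abs(u)), assemble
  H = (EN − 2FM + GL) / (2(EG − F²)) = sqrt(2)/(4*Abs(u)).
At (u, v) = (5, -2*pi/3): H = sqrt(2)/20.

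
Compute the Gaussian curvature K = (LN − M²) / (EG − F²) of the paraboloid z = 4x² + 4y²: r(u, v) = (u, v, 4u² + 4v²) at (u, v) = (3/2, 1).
K = 64/43681

Coefficients of the first fundamental form: E = 64*u^2 + 1, F = 64*u*v, G = 64*v^2 + 1.
Coefficients of the second fundamental form: L = 8/sqrt(64*u^2 + 64*v^2 + 1), M = 0, N = 8/sqrt(64*u^2 + 64*v^2 + 1).
Assemble K = (LN − M²)/(EG − F²) = 64/(4096*u^4 + 8192*u^2*v^2 + 128*u^2 + 4096*v^4 + 128*v^2 + 1). At (u, v) = (3/2, 1): K = 64/43681.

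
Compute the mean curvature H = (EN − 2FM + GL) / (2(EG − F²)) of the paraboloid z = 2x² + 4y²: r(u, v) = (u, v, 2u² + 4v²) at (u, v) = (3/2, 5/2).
H = 50*sqrt(437)/10051

With E = 16*u^2 + 1, F = 32*u*v, G = 64*v^2 + 1, L = 4/sqrt(16*u^2 + 64*v^2 + 1), M = 0, N = 8/sqrt(16*u^2 + 64*v^2 + 1), assemble
  H = (EN − 2FM + GL) / (2(EG − F²)) = 2*(32*u^2 + 64*v^2 + 3)/(16*u^2 + 64*v^2 + 1)^(3/2).
At (u, v) = (3/2, 5/2): H = 50*sqrt(437)/10051.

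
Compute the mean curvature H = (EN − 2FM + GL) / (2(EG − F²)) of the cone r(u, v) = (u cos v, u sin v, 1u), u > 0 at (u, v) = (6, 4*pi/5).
H = sqrt(2)/24

With E = 2, F = 0, G = u^2, L = 0, M = 0, N = sqrt(2)*u^2/(2*Abs(u)), assemble
  H = (EN − 2FM + GL) / (2(EG − F²)) = sqrt(2)/(4*Abs(u)).
At (u, v) = (6, 4*pi/5): H = sqrt(2)/24.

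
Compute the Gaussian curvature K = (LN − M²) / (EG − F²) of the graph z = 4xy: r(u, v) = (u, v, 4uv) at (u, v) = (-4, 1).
K = -16/74529

Coefficients of the first fundamental form: E = 16*v^2 + 1, F = 16*u*v, G = 16*u^2 + 1.
Coefficients of the second fundamental form: L = 0, M = 4/sqrt(16*u^2 + 16*v^2 + 1), N = 0.
Assemble K = (LN − M²)/(EG − F²) = -16/(256*u^4 + 512*u^2*v^2 + 32*u^2 + 256*v^4 + 32*v^2 + 1). At (u, v) = (-4, 1): K = -16/74529.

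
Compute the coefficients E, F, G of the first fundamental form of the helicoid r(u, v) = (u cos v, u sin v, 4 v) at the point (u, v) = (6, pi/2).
E = 1;  F = 0;  G = 52

Partials: r_u = (cos(v), sin(v), 0), r_v = (-u*sin(v), u*cos(v), 4). As functions of (u, v):
  E = r_u · r_u = 1,
  F = r_u · r_v = 0,
  G = r_v · r_v = u^2 + 16.
Evaluating at (u, v) = (6, pi/2): E = 1, F = 0, G = 52.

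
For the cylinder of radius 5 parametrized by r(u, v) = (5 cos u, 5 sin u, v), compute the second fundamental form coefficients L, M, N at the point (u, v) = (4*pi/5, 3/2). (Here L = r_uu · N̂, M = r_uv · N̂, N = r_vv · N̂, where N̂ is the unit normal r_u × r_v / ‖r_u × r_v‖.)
L = -5;  M = 0;  N = 0

Compute the unit normal N̂(u, v) = (cos(u), sin(u), 0), and the second partials r_uu, r_uv, r_vv. Take dot products:
  L(u, v) = r_uu · N̂ = -5,
  M(u, v) = r_uv · N̂ = 0,
  N(u, v) = r_vv · N̂ = 0.
Evaluating at (u, v) = (4*pi/5, 3/2):
  L = -5, M = 0, N = 0.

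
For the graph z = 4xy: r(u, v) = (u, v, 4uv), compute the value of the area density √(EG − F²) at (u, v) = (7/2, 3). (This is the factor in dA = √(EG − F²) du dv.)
√(EG − F²)|_{(7/2, 3)} = sqrt(341)

E = 16*v^2 + 1, F = 16*u*v, G = 16*u^2 + 1, so EG − F² = 16*u^2 + 16*v^2 + 1. Taking the positive square root: √(EG − F²) = sqrt(16*u^2 + 16*v^2 + 1). At (u, v) = (7/2, 3): sqrt(341).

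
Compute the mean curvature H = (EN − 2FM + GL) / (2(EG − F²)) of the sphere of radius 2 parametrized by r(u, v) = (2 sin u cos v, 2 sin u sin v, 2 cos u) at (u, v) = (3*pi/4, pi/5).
H = -1/2

With E = 4, F = 0, G = 4*sin(u)^2, L = -2*sin(u)/Abs(sin(u)), M = 0, N = -2*sin(u)^3/Abs(sin(u)), assemble
  H = (EN − 2FM + GL) / (2(EG − F²)) = -sin(u)/(2*Abs(sin(u))).
At (u, v) = (3*pi/4, pi/5): H = -1/2.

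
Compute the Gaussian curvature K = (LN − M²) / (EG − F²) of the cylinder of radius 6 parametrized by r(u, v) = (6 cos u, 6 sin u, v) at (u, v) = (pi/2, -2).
K = 0

Coefficients of the first fundamental form: E = 36, F = 0, G = 1.
Coefficients of the second fundamental form: L = -6, M = 0, N = 0.
Assemble K = (LN − M²)/(EG − F²) = 0. At (u, v) = (pi/2, -2): K = 0.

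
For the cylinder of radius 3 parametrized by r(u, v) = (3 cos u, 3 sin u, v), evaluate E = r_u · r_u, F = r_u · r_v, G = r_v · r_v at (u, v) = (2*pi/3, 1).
E = 9;  F = 0;  G = 1

Partials: r_u = (-3*sin(u), 3*cos(u), 0), r_v = (0, 0, 1). As functions of (u, v):
  E = r_u · r_u = 9,
  F = r_u · r_v = 0,
  G = r_v · r_v = 1.
Evaluating at (u, v) = (2*pi/3, 1): E = 9, F = 0, G = 1.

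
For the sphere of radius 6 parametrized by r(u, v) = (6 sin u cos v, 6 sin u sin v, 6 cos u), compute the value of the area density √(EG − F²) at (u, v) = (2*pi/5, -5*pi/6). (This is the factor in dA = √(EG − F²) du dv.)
√(EG − F²)|_{(2*pi/5, -5*pi/6)} = 9*sqrt(2*sqrt(5) + 10)

E = 36, F = 0, G = 36*sin(u)^2, so EG − F² = 1296*sin(u)^2. Taking the positive square root: √(EG − F²) = 36*Abs(sin(u)). At (u, v) = (2*pi/5, -5*pi/6): 9*sqrt(2*sqrt(5) + 10).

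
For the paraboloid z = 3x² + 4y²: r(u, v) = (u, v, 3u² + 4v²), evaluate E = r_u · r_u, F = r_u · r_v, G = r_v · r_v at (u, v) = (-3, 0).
E = 325;  F = 0;  G = 1

Partials: r_u = (1, 0, 6*u), r_v = (0, 1, 8*v). As functions of (u, v):
  E = r_u · r_u = 36*u^2 + 1,
  F = r_u · r_v = 48*u*v,
  G = r_v · r_v = 64*v^2 + 1.
Evaluating at (u, v) = (-3, 0): E = 325, F = 0, G = 1.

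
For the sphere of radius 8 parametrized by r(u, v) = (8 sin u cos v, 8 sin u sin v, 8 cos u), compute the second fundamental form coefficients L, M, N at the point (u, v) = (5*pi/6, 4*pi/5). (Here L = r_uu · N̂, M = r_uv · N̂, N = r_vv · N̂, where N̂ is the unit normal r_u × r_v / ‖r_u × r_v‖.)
L = -8;  M = 0;  N = -2

Compute the unit normal N̂(u, v) = (sin(u)^2*cos(v)/Abs(sin(u)), sin(u)^2*sin(v)/Abs(sin(u)), sin(2*u)/(2*Abs(sin(u)))), and the second partials r_uu, r_uv, r_vv. Take dot products:
  L(u, v) = r_uu · N̂ = -8*sin(u)/Abs(sin(u)),
  M(u, v) = r_uv · N̂ = 0,
  N(u, v) = r_vv · N̂ = -8*sin(u)^3/Abs(sin(u)).
Evaluating at (u, v) = (5*pi/6, 4*pi/5):
  L = -8, M = 0, N = -2.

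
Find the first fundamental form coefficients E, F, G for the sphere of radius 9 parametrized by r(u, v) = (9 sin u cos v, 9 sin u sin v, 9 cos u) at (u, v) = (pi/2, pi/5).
E = 81;  F = 0;  G = 81

Partials: r_u = (9*cos(u)*cos(v), 9*sin(v)*cos(u), -9*sin(u)), r_v = (-9*sin(u)*sin(v), 9*sin(u)*cos(v), 0). As functions of (u, v):
  E = r_u · r_u = 81,
  F = r_u · r_v = 0,
  G = r_v · r_v = 81*sin(u)^2.
Evaluating at (u, v) = (pi/2, pi/5): E = 81, F = 0, G = 81.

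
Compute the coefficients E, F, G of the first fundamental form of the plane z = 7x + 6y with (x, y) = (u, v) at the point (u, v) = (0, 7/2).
E = 50;  F = 42;  G = 37

Partials: r_u = (1, 0, 7), r_v = (0, 1, 6). As functions of (u, v):
  E = r_u · r_u = 50,
  F = r_u · r_v = 42,
  G = r_v · r_v = 37.
Evaluating at (u, v) = (0, 7/2): E = 50, F = 42, G = 37.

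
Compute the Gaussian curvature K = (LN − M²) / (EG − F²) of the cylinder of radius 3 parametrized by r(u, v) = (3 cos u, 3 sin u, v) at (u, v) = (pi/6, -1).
K = 0

Coefficients of the first fundamental form: E = 9, F = 0, G = 1.
Coefficients of the second fundamental form: L = -3, M = 0, N = 0.
Assemble K = (LN − M²)/(EG − F²) = 0. At (u, v) = (pi/6, -1): K = 0.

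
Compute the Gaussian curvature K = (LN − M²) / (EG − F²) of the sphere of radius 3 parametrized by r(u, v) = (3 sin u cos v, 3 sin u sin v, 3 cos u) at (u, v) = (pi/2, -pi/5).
K = 1/9

Coefficients of the first fundamental form: E = 9, F = 0, G = 9*sin(u)^2.
Coefficients of the second fundamental form: L = -3*sin(u)/Abs(sin(u)), M = 0, N = -3*sin(u)^3/Abs(sin(u)).
Assemble K = (LN − M²)/(EG − F²) = 1/9. At (u, v) = (pi/2, -pi/5): K = 1/9.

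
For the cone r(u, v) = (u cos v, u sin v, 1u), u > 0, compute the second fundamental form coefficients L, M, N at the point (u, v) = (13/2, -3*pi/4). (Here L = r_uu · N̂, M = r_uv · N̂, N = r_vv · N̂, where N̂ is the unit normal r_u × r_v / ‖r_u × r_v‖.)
L = 0;  M = 0;  N = 13*sqrt(2)/4

Compute the unit normal N̂(u, v) = (-sqrt(2)*u*cos(v)/(2*Abs(u)), -sqrt(2)*u*sin(v)/(2*Abs(u)), sqrt(2)*u/(2*Abs(u))), and the second partials r_uu, r_uv, r_vv. Take dot products:
  L(u, v) = r_uu · N̂ = 0,
  M(u, v) = r_uv · N̂ = 0,
  N(u, v) = r_vv · N̂ = sqrt(2)*u^2/(2*Abs(u)).
Evaluating at (u, v) = (13/2, -3*pi/4):
  L = 0, M = 0, N = 13*sqrt(2)/4.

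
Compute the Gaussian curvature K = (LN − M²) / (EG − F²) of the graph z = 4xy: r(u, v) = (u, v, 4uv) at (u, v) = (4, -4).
K = -16/263169

Coefficients of the first fundamental form: E = 16*v^2 + 1, F = 16*u*v, G = 16*u^2 + 1.
Coefficients of the second fundamental form: L = 0, M = 4/sqrt(16*u^2 + 16*v^2 + 1), N = 0.
Assemble K = (LN − M²)/(EG − F²) = -16/(256*u^4 + 512*u^2*v^2 + 32*u^2 + 256*v^4 + 32*v^2 + 1). At (u, v) = (4, -4): K = -16/263169.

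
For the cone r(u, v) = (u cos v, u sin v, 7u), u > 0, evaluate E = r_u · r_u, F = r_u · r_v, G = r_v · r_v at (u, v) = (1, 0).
E = 50;  F = 0;  G = 1

Partials: r_u = (cos(v), sin(v), 7), r_v = (-u*sin(v), u*cos(v), 0). As functions of (u, v):
  E = r_u · r_u = 50,
  F = r_u · r_v = 0,
  G = r_v · r_v = u^2.
Evaluating at (u, v) = (1, 0): E = 50, F = 0, G = 1.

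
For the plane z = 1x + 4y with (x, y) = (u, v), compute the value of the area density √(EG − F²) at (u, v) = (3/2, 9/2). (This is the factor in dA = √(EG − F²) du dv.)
√(EG − F²)|_{(3/2, 9/2)} = 3*sqrt(2)

E = 2, F = 4, G = 17, so EG − F² = 18. Taking the positive square root: √(EG − F²) = 3*sqrt(2). At (u, v) = (3/2, 9/2): 3*sqrt(2).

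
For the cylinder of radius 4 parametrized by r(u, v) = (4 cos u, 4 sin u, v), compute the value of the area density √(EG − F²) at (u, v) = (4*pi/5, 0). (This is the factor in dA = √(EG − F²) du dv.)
√(EG − F²)|_{(4*pi/5, 0)} = 4

E = 16, F = 0, G = 1, so EG − F² = 16. Taking the positive square root: √(EG − F²) = 4. At (u, v) = (4*pi/5, 0): 4.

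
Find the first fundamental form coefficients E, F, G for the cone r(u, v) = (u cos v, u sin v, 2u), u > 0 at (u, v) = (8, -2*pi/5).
E = 5;  F = 0;  G = 64

Partials: r_u = (cos(v), sin(v), 2), r_v = (-u*sin(v), u*cos(v), 0). As functions of (u, v):
  E = r_u · r_u = 5,
  F = r_u · r_v = 0,
  G = r_v · r_v = u^2.
Evaluating at (u, v) = (8, -2*pi/5): E = 5, F = 0, G = 64.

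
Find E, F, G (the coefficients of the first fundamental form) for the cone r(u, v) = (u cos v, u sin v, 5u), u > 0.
E = 26;  F = 0;  G = u^2

Compute partials: r_u = (cos(v), sin(v), 5), r_v = (-u*sin(v), u*cos(v), 0). Then
  E = r_u · r_u = 26,
  F = r_u · r_v = 0,
  G = r_v · r_v = u^2.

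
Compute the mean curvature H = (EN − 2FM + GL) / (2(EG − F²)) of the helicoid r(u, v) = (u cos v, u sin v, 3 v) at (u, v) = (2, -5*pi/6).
H = 0

With E = 1, F = 0, G = u^2 + 9, L = 0, M = -3/sqrt(u^2 + 9), N = 0, assemble
  H = (EN − 2FM + GL) / (2(EG − F²)) = 0.
At (u, v) = (2, -5*pi/6): H = 0.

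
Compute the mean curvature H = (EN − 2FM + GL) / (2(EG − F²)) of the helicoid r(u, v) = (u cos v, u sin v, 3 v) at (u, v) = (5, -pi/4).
H = 0

With E = 1, F = 0, G = u^2 + 9, L = 0, M = -3/sqrt(u^2 + 9), N = 0, assemble
  H = (EN − 2FM + GL) / (2(EG − F²)) = 0.
At (u, v) = (5, -pi/4): H = 0.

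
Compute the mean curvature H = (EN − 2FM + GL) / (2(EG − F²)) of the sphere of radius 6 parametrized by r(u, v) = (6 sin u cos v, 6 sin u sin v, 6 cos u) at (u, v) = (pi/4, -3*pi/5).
H = -1/6

With E = 36, F = 0, G = 36*sin(u)^2, L = -6*sin(u)/Abs(sin(u)), M = 0, N = -6*sin(u)^3/Abs(sin(u)), assemble
  H = (EN − 2FM + GL) / (2(EG − F²)) = -sin(u)/(6*Abs(sin(u))).
At (u, v) = (pi/4, -3*pi/5): H = -1/6.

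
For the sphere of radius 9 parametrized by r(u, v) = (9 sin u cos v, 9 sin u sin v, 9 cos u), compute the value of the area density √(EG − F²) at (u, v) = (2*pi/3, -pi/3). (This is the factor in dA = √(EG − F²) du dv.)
√(EG − F²)|_{(2*pi/3, -pi/3)} = 81*sqrt(3)/2

E = 81, F = 0, G = 81*sin(u)^2, so EG − F² = 6561*sin(u)^2. Taking the positive square root: √(EG − F²) = 81*Abs(sin(u)). At (u, v) = (2*pi/3, -pi/3): 81*sqrt(3)/2.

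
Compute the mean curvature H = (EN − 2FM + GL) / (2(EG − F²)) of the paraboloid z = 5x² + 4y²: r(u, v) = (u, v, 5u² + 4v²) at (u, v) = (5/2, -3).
H = 5389*sqrt(1202)/1444804

With E = 100*u^2 + 1, F = 80*u*v, G = 64*v^2 + 1, L = 10/sqrt(100*u^2 + 64*v^2 + 1), M = 0, N = 8/sqrt(100*u^2 + 64*v^2 + 1), assemble
  H = (EN − 2FM + GL) / (2(EG − F²)) = (400*u^2 + 320*v^2 + 9)/(100*u^2 + 64*v^2 + 1)^(3/2).
At (u, v) = (5/2, -3): H = 5389*sqrt(1202)/1444804.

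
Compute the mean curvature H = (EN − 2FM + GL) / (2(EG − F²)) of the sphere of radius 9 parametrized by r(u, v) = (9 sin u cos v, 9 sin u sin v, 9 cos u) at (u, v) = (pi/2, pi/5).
H = -1/9

With E = 81, F = 0, G = 81*sin(u)^2, L = -9*sin(u)/Abs(sin(u)), M = 0, N = -9*sin(u)^3/Abs(sin(u)), assemble
  H = (EN − 2FM + GL) / (2(EG − F²)) = -sin(u)/(9*Abs(sin(u))).
At (u, v) = (pi/2, pi/5): H = -1/9.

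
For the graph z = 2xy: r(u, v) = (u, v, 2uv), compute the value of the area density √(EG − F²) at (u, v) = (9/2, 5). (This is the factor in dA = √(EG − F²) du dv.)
√(EG − F²)|_{(9/2, 5)} = sqrt(182)

E = 4*v^2 + 1, F = 4*u*v, G = 4*u^2 + 1, so EG − F² = 4*u^2 + 4*v^2 + 1. Taking the positive square root: √(EG − F²) = sqrt(4*u^2 + 4*v^2 + 1). At (u, v) = (9/2, 5): sqrt(182).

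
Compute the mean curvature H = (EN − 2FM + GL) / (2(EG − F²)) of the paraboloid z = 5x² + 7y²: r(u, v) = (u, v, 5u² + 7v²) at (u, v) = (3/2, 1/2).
H = 1832*sqrt(11)/15125

With E = 100*u^2 + 1, F = 140*u*v, G = 196*v^2 + 1, L = 10/sqrt(100*u^2 + 196*v^2 + 1), M = 0, N = 14/sqrt(100*u^2 + 196*v^2 + 1), assemble
  H = (EN − 2FM + GL) / (2(EG − F²)) = 4*(175*u^2 + 245*v^2 + 3)/(100*u^2 + 196*v^2 + 1)^(3/2).
At (u, v) = (3/2, 1/2): H = 1832*sqrt(11)/15125.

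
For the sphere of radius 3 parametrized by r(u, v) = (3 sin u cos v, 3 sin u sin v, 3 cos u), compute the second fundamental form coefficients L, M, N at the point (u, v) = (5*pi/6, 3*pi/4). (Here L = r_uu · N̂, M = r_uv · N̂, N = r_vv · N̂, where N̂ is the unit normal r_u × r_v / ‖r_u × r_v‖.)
L = -3;  M = 0;  N = -3/4

Compute the unit normal N̂(u, v) = (sin(u)^2*cos(v)/Abs(sin(u)), sin(u)^2*sin(v)/Abs(sin(u)), sin(2*u)/(2*Abs(sin(u)))), and the second partials r_uu, r_uv, r_vv. Take dot products:
  L(u, v) = r_uu · N̂ = -3*sin(u)/Abs(sin(u)),
  M(u, v) = r_uv · N̂ = 0,
  N(u, v) = r_vv · N̂ = -3*sin(u)^3/Abs(sin(u)).
Evaluating at (u, v) = (5*pi/6, 3*pi/4):
  L = -3, M = 0, N = -3/4.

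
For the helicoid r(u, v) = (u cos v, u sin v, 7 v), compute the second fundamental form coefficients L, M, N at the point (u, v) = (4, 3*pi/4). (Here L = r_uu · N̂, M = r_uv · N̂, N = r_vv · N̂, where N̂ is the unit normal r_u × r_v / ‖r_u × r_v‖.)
L = 0;  M = -7*sqrt(65)/65;  N = 0

Compute the unit normal N̂(u, v) = (7*sin(v)/sqrt(u^2 + 49), -7*cos(v)/sqrt(u^2 + 49), u/sqrt(u^2 + 49)), and the second partials r_uu, r_uv, r_vv. Take dot products:
  L(u, v) = r_uu · N̂ = 0,
  M(u, v) = r_uv · N̂ = -7/sqrt(u^2 + 49),
  N(u, v) = r_vv · N̂ = 0.
Evaluating at (u, v) = (4, 3*pi/4):
  L = 0, M = -7*sqrt(65)/65, N = 0.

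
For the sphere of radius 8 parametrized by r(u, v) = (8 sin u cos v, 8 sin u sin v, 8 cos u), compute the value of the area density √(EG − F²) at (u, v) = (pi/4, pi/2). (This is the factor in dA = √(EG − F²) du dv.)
√(EG − F²)|_{(pi/4, pi/2)} = 32*sqrt(2)

E = 64, F = 0, G = 64*sin(u)^2, so EG − F² = 4096*sin(u)^2. Taking the positive square root: √(EG − F²) = 64*Abs(sin(u)). At (u, v) = (pi/4, pi/2): 32*sqrt(2).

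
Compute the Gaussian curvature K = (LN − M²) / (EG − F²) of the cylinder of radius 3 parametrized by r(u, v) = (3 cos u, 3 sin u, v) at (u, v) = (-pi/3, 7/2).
K = 0

Coefficients of the first fundamental form: E = 9, F = 0, G = 1.
Coefficients of the second fundamental form: L = -3, M = 0, N = 0.
Assemble K = (LN − M²)/(EG − F²) = 0. At (u, v) = (-pi/3, 7/2): K = 0.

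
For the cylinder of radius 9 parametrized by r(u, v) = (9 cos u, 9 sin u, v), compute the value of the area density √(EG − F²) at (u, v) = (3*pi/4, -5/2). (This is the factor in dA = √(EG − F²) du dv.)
√(EG − F²)|_{(3*pi/4, -5/2)} = 9

E = 81, F = 0, G = 1, so EG − F² = 81. Taking the positive square root: √(EG − F²) = 9. At (u, v) = (3*pi/4, -5/2): 9.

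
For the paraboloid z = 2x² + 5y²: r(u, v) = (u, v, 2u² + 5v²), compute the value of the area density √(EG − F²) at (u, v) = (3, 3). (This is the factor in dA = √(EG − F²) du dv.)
√(EG − F²)|_{(3, 3)} = sqrt(1045)

E = 16*u^2 + 1, F = 40*u*v, G = 100*v^2 + 1, so EG − F² = 16*u^2 + 100*v^2 + 1. Taking the positive square root: √(EG − F²) = sqrt(16*u^2 + 100*v^2 + 1). At (u, v) = (3, 3): sqrt(1045).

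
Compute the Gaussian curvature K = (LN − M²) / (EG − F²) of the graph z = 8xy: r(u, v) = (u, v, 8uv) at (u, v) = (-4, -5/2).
K = -64/2030625

Coefficients of the first fundamental form: E = 64*v^2 + 1, F = 64*u*v, G = 64*u^2 + 1.
Coefficients of the second fundamental form: L = 0, M = 8/sqrt(64*u^2 + 64*v^2 + 1), N = 0.
Assemble K = (LN − M²)/(EG − F²) = -64/(4096*u^4 + 8192*u^2*v^2 + 128*u^2 + 4096*v^4 + 128*v^2 + 1). At (u, v) = (-4, -5/2): K = -64/2030625.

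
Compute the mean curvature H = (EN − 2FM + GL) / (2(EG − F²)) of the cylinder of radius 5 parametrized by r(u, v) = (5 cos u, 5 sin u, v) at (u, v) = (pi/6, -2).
H = -1/10

With E = 25, F = 0, G = 1, L = -5, M = 0, N = 0, assemble
  H = (EN − 2FM + GL) / (2(EG − F²)) = -1/10.
At (u, v) = (pi/6, -2): H = -1/10.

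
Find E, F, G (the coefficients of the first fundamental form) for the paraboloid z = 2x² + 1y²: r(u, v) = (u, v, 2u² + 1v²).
E = 16*u^2 + 1;  F = 8*u*v;  G = 4*v^2 + 1

Compute partials: r_u = (1, 0, 4*u), r_v = (0, 1, 2*v). Then
  E = r_u · r_u = 16*u^2 + 1,
  F = r_u · r_v = 8*u*v,
  G = r_v · r_v = 4*v^2 + 1.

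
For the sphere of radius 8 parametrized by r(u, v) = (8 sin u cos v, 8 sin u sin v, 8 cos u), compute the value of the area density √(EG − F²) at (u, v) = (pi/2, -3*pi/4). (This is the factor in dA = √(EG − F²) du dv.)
√(EG − F²)|_{(pi/2, -3*pi/4)} = 64

E = 64, F = 0, G = 64*sin(u)^2, so EG − F² = 4096*sin(u)^2. Taking the positive square root: √(EG − F²) = 64*Abs(sin(u)). At (u, v) = (pi/2, -3*pi/4): 64.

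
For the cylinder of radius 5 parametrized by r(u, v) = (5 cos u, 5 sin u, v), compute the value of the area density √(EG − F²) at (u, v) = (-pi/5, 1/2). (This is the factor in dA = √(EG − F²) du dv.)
√(EG − F²)|_{(-pi/5, 1/2)} = 5

E = 25, F = 0, G = 1, so EG − F² = 25. Taking the positive square root: √(EG − F²) = 5. At (u, v) = (-pi/5, 1/2): 5.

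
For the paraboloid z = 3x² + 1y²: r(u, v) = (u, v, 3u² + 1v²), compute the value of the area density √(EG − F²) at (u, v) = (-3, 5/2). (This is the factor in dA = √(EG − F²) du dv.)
√(EG − F²)|_{(-3, 5/2)} = 5*sqrt(14)

E = 36*u^2 + 1, F = 12*u*v, G = 4*v^2 + 1, so EG − F² = 36*u^2 + 4*v^2 + 1. Taking the positive square root: √(EG − F²) = sqrt(36*u^2 + 4*v^2 + 1). At (u, v) = (-3, 5/2): 5*sqrt(14).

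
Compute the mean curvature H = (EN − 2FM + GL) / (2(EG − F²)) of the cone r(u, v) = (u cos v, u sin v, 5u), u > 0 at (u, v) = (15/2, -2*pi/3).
H = sqrt(26)/78

With E = 26, F = 0, G = u^2, L = 0, M = 0, N = 5*sqrt(26)*u^2/(26*Abs(u)), assemble
  H = (EN − 2FM + GL) / (2(EG − F²)) = 5*sqrt(26)/(52*Abs(u)).
At (u, v) = (15/2, -2*pi/3): H = sqrt(26)/78.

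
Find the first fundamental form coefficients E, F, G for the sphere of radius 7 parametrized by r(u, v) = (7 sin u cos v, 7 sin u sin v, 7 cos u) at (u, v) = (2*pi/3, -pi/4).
E = 49;  F = 0;  G = 147/4

Partials: r_u = (7*cos(u)*cos(v), 7*sin(v)*cos(u), -7*sin(u)), r_v = (-7*sin(u)*sin(v), 7*sin(u)*cos(v), 0). As functions of (u, v):
  E = r_u · r_u = 49,
  F = r_u · r_v = 0,
  G = r_v · r_v = 49*sin(u)^2.
Evaluating at (u, v) = (2*pi/3, -pi/4): E = 49, F = 0, G = 147/4.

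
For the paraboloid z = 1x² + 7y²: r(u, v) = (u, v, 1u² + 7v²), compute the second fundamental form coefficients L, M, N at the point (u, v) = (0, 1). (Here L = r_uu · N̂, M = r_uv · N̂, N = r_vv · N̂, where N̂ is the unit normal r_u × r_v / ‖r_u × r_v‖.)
L = 2*sqrt(197)/197;  M = 0;  N = 14*sqrt(197)/197

Compute the unit normal N̂(u, v) = (-2*u/sqrt(4*u^2 + 196*v^2 + 1), -14*v/sqrt(4*u^2 + 196*v^2 + 1), 1/sqrt(4*u^2 + 196*v^2 + 1)), and the second partials r_uu, r_uv, r_vv. Take dot products:
  L(u, v) = r_uu · N̂ = 2/sqrt(4*u^2 + 196*v^2 + 1),
  M(u, v) = r_uv · N̂ = 0,
  N(u, v) = r_vv · N̂ = 14/sqrt(4*u^2 + 196*v^2 + 1).
Evaluating at (u, v) = (0, 1):
  L = 2*sqrt(197)/197, M = 0, N = 14*sqrt(197)/197.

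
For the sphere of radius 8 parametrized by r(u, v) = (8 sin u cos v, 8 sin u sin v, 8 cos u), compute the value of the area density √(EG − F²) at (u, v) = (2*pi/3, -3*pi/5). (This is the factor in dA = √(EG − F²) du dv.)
√(EG − F²)|_{(2*pi/3, -3*pi/5)} = 32*sqrt(3)

E = 64, F = 0, G = 64*sin(u)^2, so EG − F² = 4096*sin(u)^2. Taking the positive square root: √(EG − F²) = 64*Abs(sin(u)). At (u, v) = (2*pi/3, -3*pi/5): 32*sqrt(3).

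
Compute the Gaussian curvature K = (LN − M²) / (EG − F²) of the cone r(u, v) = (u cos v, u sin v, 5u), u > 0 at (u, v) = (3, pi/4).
K = 0

Coefficients of the first fundamental form: E = 26, F = 0, G = u^2.
Coefficients of the second fundamental form: L = 0, M = 0, N = 5*sqrt(26)*u^2/(26*Abs(u)).
Assemble K = (LN − M²)/(EG − F²) = 0. At (u, v) = (3, pi/4): K = 0.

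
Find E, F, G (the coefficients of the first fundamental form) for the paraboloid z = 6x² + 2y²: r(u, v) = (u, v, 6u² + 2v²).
E = 144*u^2 + 1;  F = 48*u*v;  G = 16*v^2 + 1

Compute partials: r_u = (1, 0, 12*u), r_v = (0, 1, 4*v). Then
  E = r_u · r_u = 144*u^2 + 1,
  F = r_u · r_v = 48*u*v,
  G = r_v · r_v = 16*v^2 + 1.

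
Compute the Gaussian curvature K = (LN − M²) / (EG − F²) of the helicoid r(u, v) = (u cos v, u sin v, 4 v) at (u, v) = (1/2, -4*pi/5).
K = -256/4225

Coefficients of the first fundamental form: E = 1, F = 0, G = u^2 + 16.
Coefficients of the second fundamental form: L = 0, M = -4/sqrt(u^2 + 16), N = 0.
Assemble K = (LN − M²)/(EG − F²) = -16/(u^2 + 16)^2. At (u, v) = (1/2, -4*pi/5): K = -256/4225.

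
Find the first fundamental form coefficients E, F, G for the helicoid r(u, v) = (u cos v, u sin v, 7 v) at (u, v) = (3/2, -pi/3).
E = 1;  F = 0;  G = 205/4

Partials: r_u = (cos(v), sin(v), 0), r_v = (-u*sin(v), u*cos(v), 7). As functions of (u, v):
  E = r_u · r_u = 1,
  F = r_u · r_v = 0,
  G = r_v · r_v = u^2 + 49.
Evaluating at (u, v) = (3/2, -pi/3): E = 1, F = 0, G = 205/4.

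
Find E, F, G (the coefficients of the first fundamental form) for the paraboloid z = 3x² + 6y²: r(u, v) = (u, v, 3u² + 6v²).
E = 36*u^2 + 1;  F = 72*u*v;  G = 144*v^2 + 1

Compute partials: r_u = (1, 0, 6*u), r_v = (0, 1, 12*v). Then
  E = r_u · r_u = 36*u^2 + 1,
  F = r_u · r_v = 72*u*v,
  G = r_v · r_v = 144*v^2 + 1.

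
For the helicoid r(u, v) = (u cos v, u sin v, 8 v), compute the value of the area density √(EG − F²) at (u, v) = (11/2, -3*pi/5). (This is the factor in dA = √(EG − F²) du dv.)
√(EG − F²)|_{(11/2, -3*pi/5)} = sqrt(377)/2

E = 1, F = 0, G = u^2 + 64, so EG − F² = u^2 + 64. Taking the positive square root: √(EG − F²) = sqrt(u^2 + 64). At (u, v) = (11/2, -3*pi/5): sqrt(377)/2.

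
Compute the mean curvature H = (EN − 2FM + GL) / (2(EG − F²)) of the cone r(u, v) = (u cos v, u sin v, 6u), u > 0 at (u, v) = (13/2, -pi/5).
H = 6*sqrt(37)/481

With E = 37, F = 0, G = u^2, L = 0, M = 0, N = 6*sqrt(37)*u^2/(37*Abs(u)), assemble
  H = (EN − 2FM + GL) / (2(EG − F²)) = 3*sqrt(37)/(37*Abs(u)).
At (u, v) = (13/2, -pi/5): H = 6*sqrt(37)/481.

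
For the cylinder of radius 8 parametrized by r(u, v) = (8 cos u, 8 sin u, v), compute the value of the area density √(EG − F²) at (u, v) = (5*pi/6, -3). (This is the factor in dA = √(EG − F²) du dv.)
√(EG − F²)|_{(5*pi/6, -3)} = 8

E = 64, F = 0, G = 1, so EG − F² = 64. Taking the positive square root: √(EG − F²) = 8. At (u, v) = (5*pi/6, -3): 8.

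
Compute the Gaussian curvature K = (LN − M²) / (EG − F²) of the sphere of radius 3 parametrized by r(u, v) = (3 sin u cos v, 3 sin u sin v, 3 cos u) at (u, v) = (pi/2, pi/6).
K = 1/9

Coefficients of the first fundamental form: E = 9, F = 0, G = 9*sin(u)^2.
Coefficients of the second fundamental form: L = -3*sin(u)/Abs(sin(u)), M = 0, N = -3*sin(u)^3/Abs(sin(u)).
Assemble K = (LN − M²)/(EG − F²) = 1/9. At (u, v) = (pi/2, pi/6): K = 1/9.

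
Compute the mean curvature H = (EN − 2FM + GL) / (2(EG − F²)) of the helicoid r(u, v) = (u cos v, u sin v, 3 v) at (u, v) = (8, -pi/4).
H = 0

With E = 1, F = 0, G = u^2 + 9, L = 0, M = -3/sqrt(u^2 + 9), N = 0, assemble
  H = (EN − 2FM + GL) / (2(EG − F²)) = 0.
At (u, v) = (8, -pi/4): H = 0.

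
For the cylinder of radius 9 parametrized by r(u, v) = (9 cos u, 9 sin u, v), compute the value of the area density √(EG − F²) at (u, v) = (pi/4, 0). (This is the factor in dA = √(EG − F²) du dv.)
√(EG − F²)|_{(pi/4, 0)} = 9

E = 81, F = 0, G = 1, so EG − F² = 81. Taking the positive square root: √(EG − F²) = 9. At (u, v) = (pi/4, 0): 9.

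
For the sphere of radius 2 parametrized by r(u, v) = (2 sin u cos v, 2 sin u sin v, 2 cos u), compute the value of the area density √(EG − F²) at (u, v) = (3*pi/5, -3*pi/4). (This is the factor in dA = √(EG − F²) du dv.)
√(EG − F²)|_{(3*pi/5, -3*pi/4)} = sqrt(2*sqrt(5) + 10)

E = 4, F = 0, G = 4*sin(u)^2, so EG − F² = 16*sin(u)^2. Taking the positive square root: √(EG − F²) = 4*Abs(sin(u)). At (u, v) = (3*pi/5, -3*pi/4): sqrt(2*sqrt(5) + 10).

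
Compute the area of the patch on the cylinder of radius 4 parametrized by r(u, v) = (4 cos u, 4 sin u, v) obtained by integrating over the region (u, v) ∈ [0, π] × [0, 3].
Area = 12*pi

Area = ∫∫ √(EG − F²) du dv with √(EG − F²) = 4. Integrating over [0, π] × [0, 3] gives 12*pi.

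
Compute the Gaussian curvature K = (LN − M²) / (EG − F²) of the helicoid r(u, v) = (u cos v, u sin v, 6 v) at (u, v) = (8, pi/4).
K = -9/2500

Coefficients of the first fundamental form: E = 1, F = 0, G = u^2 + 36.
Coefficients of the second fundamental form: L = 0, M = -6/sqrt(u^2 + 36), N = 0.
Assemble K = (LN − M²)/(EG − F²) = -36/(u^2 + 36)^2. At (u, v) = (8, pi/4): K = -9/2500.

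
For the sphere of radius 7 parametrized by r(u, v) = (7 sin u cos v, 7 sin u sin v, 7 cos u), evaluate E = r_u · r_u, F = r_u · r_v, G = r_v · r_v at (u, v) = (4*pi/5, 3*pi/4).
E = 49;  F = 0;  G = 245/8 - 49*sqrt(5)/8

Partials: r_u = (7*cos(u)*cos(v), 7*sin(v)*cos(u), -7*sin(u)), r_v = (-7*sin(u)*sin(v), 7*sin(u)*cos(v), 0). As functions of (u, v):
  E = r_u · r_u = 49,
  F = r_u · r_v = 0,
  G = r_v · r_v = 49*sin(u)^2.
Evaluating at (u, v) = (4*pi/5, 3*pi/4): E = 49, F = 0, G = 245/8 - 49*sqrt(5)/8.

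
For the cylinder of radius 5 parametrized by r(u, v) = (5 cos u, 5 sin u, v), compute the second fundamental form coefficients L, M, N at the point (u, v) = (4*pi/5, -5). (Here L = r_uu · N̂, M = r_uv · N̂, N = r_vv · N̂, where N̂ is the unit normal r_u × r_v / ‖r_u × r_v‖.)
L = -5;  M = 0;  N = 0

Compute the unit normal N̂(u, v) = (cos(u), sin(u), 0), and the second partials r_uu, r_uv, r_vv. Take dot products:
  L(u, v) = r_uu · N̂ = -5,
  M(u, v) = r_uv · N̂ = 0,
  N(u, v) = r_vv · N̂ = 0.
Evaluating at (u, v) = (4*pi/5, -5):
  L = -5, M = 0, N = 0.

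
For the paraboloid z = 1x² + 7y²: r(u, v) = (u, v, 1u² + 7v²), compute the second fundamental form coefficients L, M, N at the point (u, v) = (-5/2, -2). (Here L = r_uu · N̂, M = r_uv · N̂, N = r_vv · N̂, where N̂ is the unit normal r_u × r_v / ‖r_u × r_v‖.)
L = sqrt(10)/45;  M = 0;  N = 7*sqrt(10)/45

Compute the unit normal N̂(u, v) = (-2*u/sqrt(4*u^2 + 196*v^2 + 1), -14*v/sqrt(4*u^2 + 196*v^2 + 1), 1/sqrt(4*u^2 + 196*v^2 + 1)), and the second partials r_uu, r_uv, r_vv. Take dot products:
  L(u, v) = r_uu · N̂ = 2/sqrt(4*u^2 + 196*v^2 + 1),
  M(u, v) = r_uv · N̂ = 0,
  N(u, v) = r_vv · N̂ = 14/sqrt(4*u^2 + 196*v^2 + 1).
Evaluating at (u, v) = (-5/2, -2):
  L = sqrt(10)/45, M = 0, N = 7*sqrt(10)/45.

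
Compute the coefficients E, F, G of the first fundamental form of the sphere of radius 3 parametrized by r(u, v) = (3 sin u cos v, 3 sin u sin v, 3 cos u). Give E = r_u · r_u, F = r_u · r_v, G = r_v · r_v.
E = 9;  F = 0;  G = 9*sin(u)^2

Compute partials: r_u = (3*cos(u)*cos(v), 3*sin(v)*cos(u), -3*sin(u)), r_v = (-3*sin(u)*sin(v), 3*sin(u)*cos(v), 0). Then
  E = r_u · r_u = 9,
  F = r_u · r_v = 0,
  G = r_v · r_v = 9*sin(u)^2.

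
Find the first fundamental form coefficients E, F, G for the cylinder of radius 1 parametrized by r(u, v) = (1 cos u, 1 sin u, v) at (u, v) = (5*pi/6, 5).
E = 1;  F = 0;  G = 1

Partials: r_u = (-sin(u), cos(u), 0), r_v = (0, 0, 1). As functions of (u, v):
  E = r_u · r_u = 1,
  F = r_u · r_v = 0,
  G = r_v · r_v = 1.
Evaluating at (u, v) = (5*pi/6, 5): E = 1, F = 0, G = 1.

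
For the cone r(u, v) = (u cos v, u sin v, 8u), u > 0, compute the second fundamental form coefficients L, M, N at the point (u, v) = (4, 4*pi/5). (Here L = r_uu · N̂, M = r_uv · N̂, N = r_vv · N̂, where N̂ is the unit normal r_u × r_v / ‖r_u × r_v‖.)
L = 0;  M = 0;  N = 32*sqrt(65)/65

Compute the unit normal N̂(u, v) = (-8*sqrt(65)*u*cos(v)/(65*Abs(u)), -8*sqrt(65)*u*sin(v)/(65*Abs(u)), sqrt(65)*u/(65*Abs(u))), and the second partials r_uu, r_uv, r_vv. Take dot products:
  L(u, v) = r_uu · N̂ = 0,
  M(u, v) = r_uv · N̂ = 0,
  N(u, v) = r_vv · N̂ = 8*sqrt(65)*u^2/(65*Abs(u)).
Evaluating at (u, v) = (4, 4*pi/5):
  L = 0, M = 0, N = 32*sqrt(65)/65.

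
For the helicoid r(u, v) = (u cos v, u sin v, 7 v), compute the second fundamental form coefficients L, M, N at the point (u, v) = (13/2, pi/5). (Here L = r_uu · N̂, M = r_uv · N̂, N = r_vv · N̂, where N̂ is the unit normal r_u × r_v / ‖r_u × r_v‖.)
L = 0;  M = -14*sqrt(365)/365;  N = 0

Compute the unit normal N̂(u, v) = (7*sin(v)/sqrt(u^2 + 49), -7*cos(v)/sqrt(u^2 + 49), u/sqrt(u^2 + 49)), and the second partials r_uu, r_uv, r_vv. Take dot products:
  L(u, v) = r_uu · N̂ = 0,
  M(u, v) = r_uv · N̂ = -7/sqrt(u^2 + 49),
  N(u, v) = r_vv · N̂ = 0.
Evaluating at (u, v) = (13/2, pi/5):
  L = 0, M = -14*sqrt(365)/365, N = 0.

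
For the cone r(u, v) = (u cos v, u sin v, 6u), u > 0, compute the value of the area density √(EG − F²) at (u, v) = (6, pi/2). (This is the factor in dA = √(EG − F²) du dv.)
√(EG − F²)|_{(6, pi/2)} = 6*sqrt(37)

E = 37, F = 0, G = u^2, so EG − F² = 37*u^2. Taking the positive square root: √(EG − F²) = sqrt(37)*Abs(u). At (u, v) = (6, pi/2): 6*sqrt(37).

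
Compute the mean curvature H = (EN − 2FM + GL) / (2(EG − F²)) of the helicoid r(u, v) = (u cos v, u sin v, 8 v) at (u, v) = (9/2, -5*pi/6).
H = 0

With E = 1, F = 0, G = u^2 + 64, L = 0, M = -8/sqrt(u^2 + 64), N = 0, assemble
  H = (EN − 2FM + GL) / (2(EG − F²)) = 0.
At (u, v) = (9/2, -5*pi/6): H = 0.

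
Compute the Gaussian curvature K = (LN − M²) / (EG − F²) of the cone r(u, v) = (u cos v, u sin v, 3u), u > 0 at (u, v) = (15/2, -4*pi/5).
K = 0

Coefficients of the first fundamental form: E = 10, F = 0, G = u^2.
Coefficients of the second fundamental form: L = 0, M = 0, N = 3*sqrt(10)*u^2/(10*Abs(u)).
Assemble K = (LN − M²)/(EG − F²) = 0. At (u, v) = (15/2, -4*pi/5): K = 0.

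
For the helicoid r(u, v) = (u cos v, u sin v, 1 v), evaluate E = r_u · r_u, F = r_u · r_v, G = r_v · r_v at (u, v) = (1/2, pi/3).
E = 1;  F = 0;  G = 5/4

Partials: r_u = (cos(v), sin(v), 0), r_v = (-u*sin(v), u*cos(v), 1). As functions of (u, v):
  E = r_u · r_u = 1,
  F = r_u · r_v = 0,
  G = r_v · r_v = u^2 + 1.
Evaluating at (u, v) = (1/2, pi/3): E = 1, F = 0, G = 5/4.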